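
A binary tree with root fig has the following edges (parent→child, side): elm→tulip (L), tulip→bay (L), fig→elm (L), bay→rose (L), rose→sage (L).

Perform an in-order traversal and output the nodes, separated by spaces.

In-order visits the left subtree, then the node, then the right subtree.
At fig: go left to elm.
  At elm: go left to tulip.
    At tulip: go left to bay.
      At bay: go left to rose.
        At rose: go left to sage.
          sage is a leaf — visit sage.
        Visit rose.
        At rose: no right child.
      Visit bay.
      At bay: no right child.
    Visit tulip.
    At tulip: no right child.
  Visit elm.
  At elm: no right child.
Visit fig.
At fig: no right child.

sage rose bay tulip elm fig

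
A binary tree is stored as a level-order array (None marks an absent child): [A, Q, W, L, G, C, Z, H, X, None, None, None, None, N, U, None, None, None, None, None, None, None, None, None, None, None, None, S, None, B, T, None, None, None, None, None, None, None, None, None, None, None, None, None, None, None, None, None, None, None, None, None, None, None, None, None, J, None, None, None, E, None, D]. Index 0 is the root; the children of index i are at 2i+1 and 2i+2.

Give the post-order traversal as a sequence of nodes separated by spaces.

Post-order visits the left subtree, then the right subtree, then the node.
At A: go left to Q.
  At Q: go left to L.
    At L: go left to H.
      H is a leaf — visit H.
    At L: go right to X.
      X is a leaf — visit X.
    Visit L.
  At Q: go right to G.
    G is a leaf — visit G.
  Visit Q.
At A: go right to W.
  At W: go left to C.
    C is a leaf — visit C.
  At W: go right to Z.
    At Z: go left to N.
      At N: go left to S.
        At S: no left child.
        At S: go right to J.
          J is a leaf — visit J.
        Visit S.
      At N: no right child.
      Visit N.
    At Z: go right to U.
      At U: go left to B.
        At B: no left child.
        At B: go right to E.
          E is a leaf — visit E.
        Visit B.
      At U: go right to T.
        At T: no left child.
        At T: go right to D.
          D is a leaf — visit D.
        Visit T.
      Visit U.
    Visit Z.
  Visit W.
Visit A.

H X L G Q C J S N E B D T U Z W A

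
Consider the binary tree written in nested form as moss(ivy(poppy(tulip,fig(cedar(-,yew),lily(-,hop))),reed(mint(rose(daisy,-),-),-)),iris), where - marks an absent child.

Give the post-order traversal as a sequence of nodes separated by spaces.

Post-order visits the left subtree, then the right subtree, then the node.
At moss: go left to ivy.
  At ivy: go left to poppy.
    At poppy: go left to tulip.
      tulip is a leaf — visit tulip.
    At poppy: go right to fig.
      At fig: go left to cedar.
        At cedar: no left child.
        At cedar: go right to yew.
          yew is a leaf — visit yew.
        Visit cedar.
      At fig: go right to lily.
        At lily: no left child.
        At lily: go right to hop.
          hop is a leaf — visit hop.
        Visit lily.
      Visit fig.
    Visit poppy.
  At ivy: go right to reed.
    At reed: go left to mint.
      At mint: go left to rose.
        At rose: go left to daisy.
          daisy is a leaf — visit daisy.
        At rose: no right child.
        Visit rose.
      At mint: no right child.
      Visit mint.
    At reed: no right child.
    Visit reed.
  Visit ivy.
At moss: go right to iris.
  iris is a leaf — visit iris.
Visit moss.

tulip yew cedar hop lily fig poppy daisy rose mint reed ivy iris moss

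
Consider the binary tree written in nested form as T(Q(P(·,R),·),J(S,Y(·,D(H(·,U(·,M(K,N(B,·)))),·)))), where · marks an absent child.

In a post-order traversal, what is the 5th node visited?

K

Post-order visits the left subtree, then the right subtree, then the node.
At T: go left to Q.
  At Q: go left to P.
    At P: no left child.
    At P: go right to R.
      R is a leaf — visit R.
    Visit P.
  At Q: no right child.
  Visit Q.
At T: go right to J.
  At J: go left to S.
    S is a leaf — visit S.
  At J: go right to Y.
    At Y: no left child.
    At Y: go right to D.
      At D: go left to H.
        At H: no left child.
        At H: go right to U.
          At U: no left child.
          At U: go right to M.
            At M: go left to K.
              K is a leaf — visit K.
            At M: go right to N.
              At N: go left to B.
                B is a leaf — visit B.
              At N: no right child.
              Visit N.
            Visit M.
          Visit U.
        Visit H.
      At D: no right child.
      Visit D.
    Visit Y.
  Visit J.
Visit T.
Full post-order sequence: R, P, Q, S, K, B, N, M, U, H, D, Y, J, T.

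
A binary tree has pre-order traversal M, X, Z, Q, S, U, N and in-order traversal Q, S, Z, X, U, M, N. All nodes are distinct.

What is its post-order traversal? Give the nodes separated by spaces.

S Q Z U X N M

The first element of pre-order is the root; it splits in-order into left and right subtrees.
Root M: left subtree has 5 nodes {Q, S, Z, X, U}, right has 1 {N}.
  Root X: left subtree has 3 nodes {Q, S, Z}, right has 1 {U}.
    Root Z: left subtree has 2 nodes {Q, S}, right has 0 { }.
      Root Q: left subtree has 0 nodes { }, right has 1 {S}.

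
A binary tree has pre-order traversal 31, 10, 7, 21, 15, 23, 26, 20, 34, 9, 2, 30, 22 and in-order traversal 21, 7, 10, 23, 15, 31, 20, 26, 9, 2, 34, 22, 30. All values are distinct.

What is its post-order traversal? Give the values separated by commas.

21, 7, 23, 15, 10, 20, 2, 9, 22, 30, 34, 26, 31

The first element of pre-order is the root; it splits in-order into left and right subtrees.
Root 31: left subtree has 5 nodes {21, 7, 10, 23, 15}, right has 7 {20, 26, 9, 2, 34, 22, 30}.
  Root 10: left subtree has 2 nodes {21, 7}, right has 2 {23, 15}.
    Root 7: left subtree has 1 node {21}, right has 0 { }.
    Root 15: left subtree has 1 node {23}, right has 0 { }.
  Root 26: left subtree has 1 node {20}, right has 5 {9, 2, 34, 22, 30}.
    Root 34: left subtree has 2 nodes {9, 2}, right has 2 {22, 30}.
      Root 9: left subtree has 0 nodes { }, right has 1 {2}.
      Root 30: left subtree has 1 node {22}, right has 0 { }.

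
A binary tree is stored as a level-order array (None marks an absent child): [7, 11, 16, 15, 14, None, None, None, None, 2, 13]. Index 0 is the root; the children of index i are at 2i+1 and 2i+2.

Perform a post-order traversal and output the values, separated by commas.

Post-order visits the left subtree, then the right subtree, then the node.
At 7: go left to 11.
  At 11: go left to 15.
    15 is a leaf — visit 15.
  At 11: go right to 14.
    At 14: go left to 2.
      2 is a leaf — visit 2.
    At 14: go right to 13.
      13 is a leaf — visit 13.
    Visit 14.
  Visit 11.
At 7: go right to 16.
  16 is a leaf — visit 16.
Visit 7.

15, 2, 13, 14, 11, 16, 7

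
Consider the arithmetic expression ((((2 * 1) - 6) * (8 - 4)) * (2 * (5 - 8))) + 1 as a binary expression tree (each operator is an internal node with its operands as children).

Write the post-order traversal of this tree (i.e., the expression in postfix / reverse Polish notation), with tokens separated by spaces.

Post-order on an expression tree gives postfix notation: for each operator, emit left operand, right operand, then the operator.

2 1 * 6 - 8 4 - * 2 5 8 - * * 1 +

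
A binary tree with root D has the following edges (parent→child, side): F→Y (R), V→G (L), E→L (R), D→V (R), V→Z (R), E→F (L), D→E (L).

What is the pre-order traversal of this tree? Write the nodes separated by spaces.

D E F Y L V G Z

Pre-order visits the node, then its left subtree, then its right subtree.
Visit D.
At D: go left to E.
  Visit E.
  At E: go left to F.
    Visit F.
    At F: no left child.
    At F: go right to Y.
      Y is a leaf — visit Y.
  At E: go right to L.
    L is a leaf — visit L.
At D: go right to V.
  Visit V.
  At V: go left to G.
    G is a leaf — visit G.
  At V: go right to Z.
    Z is a leaf — visit Z.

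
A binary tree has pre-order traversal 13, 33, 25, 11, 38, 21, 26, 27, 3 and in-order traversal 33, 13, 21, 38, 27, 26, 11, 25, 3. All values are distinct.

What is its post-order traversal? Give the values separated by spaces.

33 21 27 26 38 11 3 25 13

The first element of pre-order is the root; it splits in-order into left and right subtrees.
Root 13: left subtree has 1 node {33}, right has 7 {21, 38, 27, 26, 11, 25, 3}.
  Root 25: left subtree has 5 nodes {21, 38, 27, 26, 11}, right has 1 {3}.
    Root 11: left subtree has 4 nodes {21, 38, 27, 26}, right has 0 { }.
      Root 38: left subtree has 1 node {21}, right has 2 {27, 26}.
        Root 26: left subtree has 1 node {27}, right has 0 { }.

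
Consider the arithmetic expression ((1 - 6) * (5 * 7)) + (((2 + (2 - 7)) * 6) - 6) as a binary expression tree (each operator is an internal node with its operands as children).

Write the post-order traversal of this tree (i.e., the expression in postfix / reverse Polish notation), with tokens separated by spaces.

1 6 - 5 7 * * 2 2 7 - + 6 * 6 - +

Post-order on an expression tree gives postfix notation: for each operator, emit left operand, right operand, then the operator.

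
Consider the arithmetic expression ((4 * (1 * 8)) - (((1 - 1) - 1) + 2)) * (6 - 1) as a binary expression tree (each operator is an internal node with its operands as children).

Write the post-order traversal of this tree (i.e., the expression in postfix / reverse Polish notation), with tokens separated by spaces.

4 1 8 * * 1 1 - 1 - 2 + - 6 1 - *

Post-order on an expression tree gives postfix notation: for each operator, emit left operand, right operand, then the operator.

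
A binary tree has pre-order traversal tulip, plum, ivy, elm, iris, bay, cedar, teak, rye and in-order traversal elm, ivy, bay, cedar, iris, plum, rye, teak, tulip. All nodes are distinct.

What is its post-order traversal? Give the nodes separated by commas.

The first element of pre-order is the root; it splits in-order into left and right subtrees.
Root tulip: left subtree has 8 nodes {elm, ivy, bay, cedar, iris, plum, rye, teak}, right has 0 { }.
  Root plum: left subtree has 5 nodes {elm, ivy, bay, cedar, iris}, right has 2 {rye, teak}.
    Root ivy: left subtree has 1 node {elm}, right has 3 {bay, cedar, iris}.
      Root iris: left subtree has 2 nodes {bay, cedar}, right has 0 { }.
        Root bay: left subtree has 0 nodes { }, right has 1 {cedar}.
    Root teak: left subtree has 1 node {rye}, right has 0 { }.

elm, cedar, bay, iris, ivy, rye, teak, plum, tulip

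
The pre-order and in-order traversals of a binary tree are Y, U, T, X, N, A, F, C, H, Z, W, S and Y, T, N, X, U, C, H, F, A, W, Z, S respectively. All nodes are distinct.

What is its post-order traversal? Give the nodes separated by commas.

N, X, T, H, C, F, W, S, Z, A, U, Y

The first element of pre-order is the root; it splits in-order into left and right subtrees.
Root Y: left subtree has 0 nodes { }, right has 11 {T, N, X, U, C, H, F, A, W, Z, S}.
  Root U: left subtree has 3 nodes {T, N, X}, right has 7 {C, H, F, A, W, Z, S}.
    Root T: left subtree has 0 nodes { }, right has 2 {N, X}.
      Root X: left subtree has 1 node {N}, right has 0 { }.
    Root A: left subtree has 3 nodes {C, H, F}, right has 3 {W, Z, S}.
      Root F: left subtree has 2 nodes {C, H}, right has 0 { }.
        Root C: left subtree has 0 nodes { }, right has 1 {H}.
      Root Z: left subtree has 1 node {W}, right has 1 {S}.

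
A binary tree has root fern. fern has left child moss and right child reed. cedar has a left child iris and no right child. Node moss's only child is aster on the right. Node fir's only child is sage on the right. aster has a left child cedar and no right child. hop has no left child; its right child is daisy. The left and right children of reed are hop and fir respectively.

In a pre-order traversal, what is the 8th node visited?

Pre-order visits the node, then its left subtree, then its right subtree.
Visit fern.
At fern: go left to moss.
  Visit moss.
  At moss: no left child.
  At moss: go right to aster.
    Visit aster.
    At aster: go left to cedar.
      Visit cedar.
      At cedar: go left to iris.
        iris is a leaf — visit iris.
      At cedar: no right child.
    At aster: no right child.
At fern: go right to reed.
  Visit reed.
  At reed: go left to hop.
    Visit hop.
    At hop: no left child.
    At hop: go right to daisy.
      daisy is a leaf — visit daisy.
  At reed: go right to fir.
    Visit fir.
    At fir: no left child.
    At fir: go right to sage.
      sage is a leaf — visit sage.
Full pre-order sequence: fern, moss, aster, cedar, iris, reed, hop, daisy, fir, sage.

daisy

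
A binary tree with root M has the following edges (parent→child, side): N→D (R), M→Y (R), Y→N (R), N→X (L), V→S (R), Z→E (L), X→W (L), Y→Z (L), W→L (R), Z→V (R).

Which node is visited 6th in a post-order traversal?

Post-order visits the left subtree, then the right subtree, then the node.
At M: no left child.
At M: go right to Y.
  At Y: go left to Z.
    At Z: go left to E.
      E is a leaf — visit E.
    At Z: go right to V.
      At V: no left child.
      At V: go right to S.
        S is a leaf — visit S.
      Visit V.
    Visit Z.
  At Y: go right to N.
    At N: go left to X.
      At X: go left to W.
        At W: no left child.
        At W: go right to L.
          L is a leaf — visit L.
        Visit W.
      At X: no right child.
      Visit X.
    At N: go right to D.
      D is a leaf — visit D.
    Visit N.
  Visit Y.
Visit M.
Full post-order sequence: E, S, V, Z, L, W, X, D, N, Y, M.

W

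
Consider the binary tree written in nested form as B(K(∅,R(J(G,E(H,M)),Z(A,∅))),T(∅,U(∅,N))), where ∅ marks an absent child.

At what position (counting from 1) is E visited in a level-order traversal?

10

Level-order visits nodes level by level from the root, left to right within each level.
Level 0: B
Level 1: K, T
Level 2: R, U
Level 3: J, Z, N
Level 4: G, E, A
Level 5: H, M
Full level-order sequence: B, K, T, R, U, J, Z, N, G, E, A, H, M.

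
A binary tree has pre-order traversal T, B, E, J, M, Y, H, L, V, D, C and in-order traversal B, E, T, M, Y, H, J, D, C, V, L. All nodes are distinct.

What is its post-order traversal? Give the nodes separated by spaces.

The first element of pre-order is the root; it splits in-order into left and right subtrees.
Root T: left subtree has 2 nodes {B, E}, right has 8 {M, Y, H, J, D, C, V, L}.
  Root B: left subtree has 0 nodes { }, right has 1 {E}.
  Root J: left subtree has 3 nodes {M, Y, H}, right has 4 {D, C, V, L}.
    Root M: left subtree has 0 nodes { }, right has 2 {Y, H}.
      Root Y: left subtree has 0 nodes { }, right has 1 {H}.
    Root L: left subtree has 3 nodes {D, C, V}, right has 0 { }.
      Root V: left subtree has 2 nodes {D, C}, right has 0 { }.
        Root D: left subtree has 0 nodes { }, right has 1 {C}.

E B H Y M C D V L J T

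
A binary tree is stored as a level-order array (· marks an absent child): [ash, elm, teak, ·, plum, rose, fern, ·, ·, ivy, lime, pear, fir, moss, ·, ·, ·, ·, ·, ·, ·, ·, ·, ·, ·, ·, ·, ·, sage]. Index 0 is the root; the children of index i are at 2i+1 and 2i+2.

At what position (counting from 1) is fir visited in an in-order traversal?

8

In-order visits the left subtree, then the node, then the right subtree.
At ash: go left to elm.
  At elm: no left child.
  Visit elm.
  At elm: go right to plum.
    At plum: go left to ivy.
      ivy is a leaf — visit ivy.
    Visit plum.
    At plum: go right to lime.
      lime is a leaf — visit lime.
Visit ash.
At ash: go right to teak.
  At teak: go left to rose.
    At rose: go left to pear.
      pear is a leaf — visit pear.
    Visit rose.
    At rose: go right to fir.
      fir is a leaf — visit fir.
  Visit teak.
  At teak: go right to fern.
    At fern: go left to moss.
      At moss: no left child.
      Visit moss.
      At moss: go right to sage.
        sage is a leaf — visit sage.
    Visit fern.
    At fern: no right child.
Full in-order sequence: elm, ivy, plum, lime, ash, pear, rose, fir, teak, moss, sage, fern.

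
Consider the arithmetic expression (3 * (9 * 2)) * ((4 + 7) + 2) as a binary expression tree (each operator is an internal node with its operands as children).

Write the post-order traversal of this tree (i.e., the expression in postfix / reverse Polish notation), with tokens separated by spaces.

3 9 2 * * 4 7 + 2 + *

Post-order on an expression tree gives postfix notation: for each operator, emit left operand, right operand, then the operator.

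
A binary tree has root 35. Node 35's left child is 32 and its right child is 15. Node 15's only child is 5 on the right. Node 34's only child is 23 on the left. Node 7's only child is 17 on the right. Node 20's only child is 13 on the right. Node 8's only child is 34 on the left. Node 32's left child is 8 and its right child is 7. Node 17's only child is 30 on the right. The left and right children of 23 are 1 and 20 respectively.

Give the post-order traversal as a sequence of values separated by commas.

1, 13, 20, 23, 34, 8, 30, 17, 7, 32, 5, 15, 35

Post-order visits the left subtree, then the right subtree, then the node.
At 35: go left to 32.
  At 32: go left to 8.
    At 8: go left to 34.
      At 34: go left to 23.
        At 23: go left to 1.
          1 is a leaf — visit 1.
        At 23: go right to 20.
          At 20: no left child.
          At 20: go right to 13.
            13 is a leaf — visit 13.
          Visit 20.
        Visit 23.
      At 34: no right child.
      Visit 34.
    At 8: no right child.
    Visit 8.
  At 32: go right to 7.
    At 7: no left child.
    At 7: go right to 17.
      At 17: no left child.
      At 17: go right to 30.
        30 is a leaf — visit 30.
      Visit 17.
    Visit 7.
  Visit 32.
At 35: go right to 15.
  At 15: no left child.
  At 15: go right to 5.
    5 is a leaf — visit 5.
  Visit 15.
Visit 35.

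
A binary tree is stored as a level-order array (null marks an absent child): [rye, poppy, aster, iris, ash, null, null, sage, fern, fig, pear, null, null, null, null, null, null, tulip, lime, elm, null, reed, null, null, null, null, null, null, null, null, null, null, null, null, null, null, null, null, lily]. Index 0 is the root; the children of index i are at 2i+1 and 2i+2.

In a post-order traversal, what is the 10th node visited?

pear

Post-order visits the left subtree, then the right subtree, then the node.
At rye: go left to poppy.
  At poppy: go left to iris.
    At iris: go left to sage.
      sage is a leaf — visit sage.
    At iris: go right to fern.
      At fern: go left to tulip.
        tulip is a leaf — visit tulip.
      At fern: go right to lime.
        At lime: no left child.
        At lime: go right to lily.
          lily is a leaf — visit lily.
        Visit lime.
      Visit fern.
    Visit iris.
  At poppy: go right to ash.
    At ash: go left to fig.
      At fig: go left to elm.
        elm is a leaf — visit elm.
      At fig: no right child.
      Visit fig.
    At ash: go right to pear.
      At pear: go left to reed.
        reed is a leaf — visit reed.
      At pear: no right child.
      Visit pear.
    Visit ash.
  Visit poppy.
At rye: go right to aster.
  aster is a leaf — visit aster.
Visit rye.
Full post-order sequence: sage, tulip, lily, lime, fern, iris, elm, fig, reed, pear, ash, poppy, aster, rye.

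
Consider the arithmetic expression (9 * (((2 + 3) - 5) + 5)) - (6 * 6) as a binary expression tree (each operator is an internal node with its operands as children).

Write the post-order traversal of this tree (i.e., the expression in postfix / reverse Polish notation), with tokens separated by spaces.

Post-order on an expression tree gives postfix notation: for each operator, emit left operand, right operand, then the operator.

9 2 3 + 5 - 5 + * 6 6 * -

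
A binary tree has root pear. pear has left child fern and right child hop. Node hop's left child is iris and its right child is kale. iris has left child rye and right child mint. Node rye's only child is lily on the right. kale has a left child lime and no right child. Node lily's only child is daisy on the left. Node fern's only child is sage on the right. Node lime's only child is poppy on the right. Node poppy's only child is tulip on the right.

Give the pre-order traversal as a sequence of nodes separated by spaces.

Pre-order visits the node, then its left subtree, then its right subtree.
Visit pear.
At pear: go left to fern.
  Visit fern.
  At fern: no left child.
  At fern: go right to sage.
    sage is a leaf — visit sage.
At pear: go right to hop.
  Visit hop.
  At hop: go left to iris.
    Visit iris.
    At iris: go left to rye.
      Visit rye.
      At rye: no left child.
      At rye: go right to lily.
        Visit lily.
        At lily: go left to daisy.
          daisy is a leaf — visit daisy.
        At lily: no right child.
    At iris: go right to mint.
      mint is a leaf — visit mint.
  At hop: go right to kale.
    Visit kale.
    At kale: go left to lime.
      Visit lime.
      At lime: no left child.
      At lime: go right to poppy.
        Visit poppy.
        At poppy: no left child.
        At poppy: go right to tulip.
          tulip is a leaf — visit tulip.
    At kale: no right child.

pear fern sage hop iris rye lily daisy mint kale lime poppy tulip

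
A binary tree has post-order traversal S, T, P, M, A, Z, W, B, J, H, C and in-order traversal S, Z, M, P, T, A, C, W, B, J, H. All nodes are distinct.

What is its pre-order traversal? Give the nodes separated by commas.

The last element of post-order is the root; it splits in-order into left and right subtrees.
Root C: left subtree has 6 nodes {S, Z, M, P, T, A}, right has 4 {W, B, J, H}.
  Root Z: left subtree has 1 node {S}, right has 4 {M, P, T, A}.
    Root A: left subtree has 3 nodes {M, P, T}, right has 0 { }.
      Root M: left subtree has 0 nodes { }, right has 2 {P, T}.
        Root P: left subtree has 0 nodes { }, right has 1 {T}.
  Root H: left subtree has 3 nodes {W, B, J}, right has 0 { }.
    Root J: left subtree has 2 nodes {W, B}, right has 0 { }.
      Root B: left subtree has 1 node {W}, right has 0 { }.

C, Z, S, A, M, P, T, H, J, B, W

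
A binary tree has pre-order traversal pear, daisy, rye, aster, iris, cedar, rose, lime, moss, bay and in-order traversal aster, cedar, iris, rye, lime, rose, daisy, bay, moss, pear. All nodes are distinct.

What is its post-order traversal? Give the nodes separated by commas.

cedar, iris, aster, lime, rose, rye, bay, moss, daisy, pear

The first element of pre-order is the root; it splits in-order into left and right subtrees.
Root pear: left subtree has 9 nodes {aster, cedar, iris, rye, lime, rose, daisy, bay, moss}, right has 0 { }.
  Root daisy: left subtree has 6 nodes {aster, cedar, iris, rye, lime, rose}, right has 2 {bay, moss}.
    Root rye: left subtree has 3 nodes {aster, cedar, iris}, right has 2 {lime, rose}.
      Root aster: left subtree has 0 nodes { }, right has 2 {cedar, iris}.
        Root iris: left subtree has 1 node {cedar}, right has 0 { }.
      Root rose: left subtree has 1 node {lime}, right has 0 { }.
    Root moss: left subtree has 1 node {bay}, right has 0 { }.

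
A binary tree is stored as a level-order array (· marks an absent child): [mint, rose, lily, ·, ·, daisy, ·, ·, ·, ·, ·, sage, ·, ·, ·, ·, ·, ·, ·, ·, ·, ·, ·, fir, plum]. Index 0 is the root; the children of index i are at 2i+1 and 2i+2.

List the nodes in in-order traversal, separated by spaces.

In-order visits the left subtree, then the node, then the right subtree.
At mint: go left to rose.
  rose is a leaf — visit rose.
Visit mint.
At mint: go right to lily.
  At lily: go left to daisy.
    At daisy: go left to sage.
      At sage: go left to fir.
        fir is a leaf — visit fir.
      Visit sage.
      At sage: go right to plum.
        plum is a leaf — visit plum.
    Visit daisy.
    At daisy: no right child.
  Visit lily.
  At lily: no right child.

rose mint fir sage plum daisy lily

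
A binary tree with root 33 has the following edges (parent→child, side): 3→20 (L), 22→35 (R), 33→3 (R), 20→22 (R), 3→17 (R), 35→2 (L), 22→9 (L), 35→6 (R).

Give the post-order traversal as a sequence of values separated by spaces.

Post-order visits the left subtree, then the right subtree, then the node.
At 33: no left child.
At 33: go right to 3.
  At 3: go left to 20.
    At 20: no left child.
    At 20: go right to 22.
      At 22: go left to 9.
        9 is a leaf — visit 9.
      At 22: go right to 35.
        At 35: go left to 2.
          2 is a leaf — visit 2.
        At 35: go right to 6.
          6 is a leaf — visit 6.
        Visit 35.
      Visit 22.
    Visit 20.
  At 3: go right to 17.
    17 is a leaf — visit 17.
  Visit 3.
Visit 33.

9 2 6 35 22 20 17 3 33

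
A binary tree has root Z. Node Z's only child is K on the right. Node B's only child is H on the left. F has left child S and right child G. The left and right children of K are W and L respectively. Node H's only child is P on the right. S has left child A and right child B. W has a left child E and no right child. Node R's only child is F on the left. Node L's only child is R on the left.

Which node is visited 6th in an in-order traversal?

S

In-order visits the left subtree, then the node, then the right subtree.
At Z: no left child.
Visit Z.
At Z: go right to K.
  At K: go left to W.
    At W: go left to E.
      E is a leaf — visit E.
    Visit W.
    At W: no right child.
  Visit K.
  At K: go right to L.
    At L: go left to R.
      At R: go left to F.
        At F: go left to S.
          At S: go left to A.
            A is a leaf — visit A.
          Visit S.
          At S: go right to B.
            At B: go left to H.
              At H: no left child.
              Visit H.
              At H: go right to P.
                P is a leaf — visit P.
            Visit B.
            At B: no right child.
        Visit F.
        At F: go right to G.
          G is a leaf — visit G.
      Visit R.
      At R: no right child.
    Visit L.
    At L: no right child.
Full in-order sequence: Z, E, W, K, A, S, H, P, B, F, G, R, L.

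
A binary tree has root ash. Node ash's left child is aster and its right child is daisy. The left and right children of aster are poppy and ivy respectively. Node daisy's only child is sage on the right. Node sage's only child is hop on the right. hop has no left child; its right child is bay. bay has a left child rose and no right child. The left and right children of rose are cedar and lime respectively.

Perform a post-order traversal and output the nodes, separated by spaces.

Post-order visits the left subtree, then the right subtree, then the node.
At ash: go left to aster.
  At aster: go left to poppy.
    poppy is a leaf — visit poppy.
  At aster: go right to ivy.
    ivy is a leaf — visit ivy.
  Visit aster.
At ash: go right to daisy.
  At daisy: no left child.
  At daisy: go right to sage.
    At sage: no left child.
    At sage: go right to hop.
      At hop: no left child.
      At hop: go right to bay.
        At bay: go left to rose.
          At rose: go left to cedar.
            cedar is a leaf — visit cedar.
          At rose: go right to lime.
            lime is a leaf — visit lime.
          Visit rose.
        At bay: no right child.
        Visit bay.
      Visit hop.
    Visit sage.
  Visit daisy.
Visit ash.

poppy ivy aster cedar lime rose bay hop sage daisy ash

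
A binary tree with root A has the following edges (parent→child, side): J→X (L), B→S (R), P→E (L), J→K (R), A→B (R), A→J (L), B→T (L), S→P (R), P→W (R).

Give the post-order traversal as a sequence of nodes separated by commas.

Post-order visits the left subtree, then the right subtree, then the node.
At A: go left to J.
  At J: go left to X.
    X is a leaf — visit X.
  At J: go right to K.
    K is a leaf — visit K.
  Visit J.
At A: go right to B.
  At B: go left to T.
    T is a leaf — visit T.
  At B: go right to S.
    At S: no left child.
    At S: go right to P.
      At P: go left to E.
        E is a leaf — visit E.
      At P: go right to W.
        W is a leaf — visit W.
      Visit P.
    Visit S.
  Visit B.
Visit A.

X, K, J, T, E, W, P, S, B, A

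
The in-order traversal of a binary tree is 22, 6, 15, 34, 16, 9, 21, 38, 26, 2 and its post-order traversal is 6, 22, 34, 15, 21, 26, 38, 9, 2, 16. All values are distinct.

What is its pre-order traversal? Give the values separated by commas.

16, 15, 22, 6, 34, 2, 9, 38, 21, 26

The last element of post-order is the root; it splits in-order into left and right subtrees.
Root 16: left subtree has 4 nodes {22, 6, 15, 34}, right has 5 {9, 21, 38, 26, 2}.
  Root 15: left subtree has 2 nodes {22, 6}, right has 1 {34}.
    Root 22: left subtree has 0 nodes { }, right has 1 {6}.
  Root 2: left subtree has 4 nodes {9, 21, 38, 26}, right has 0 { }.
    Root 9: left subtree has 0 nodes { }, right has 3 {21, 38, 26}.
      Root 38: left subtree has 1 node {21}, right has 1 {26}.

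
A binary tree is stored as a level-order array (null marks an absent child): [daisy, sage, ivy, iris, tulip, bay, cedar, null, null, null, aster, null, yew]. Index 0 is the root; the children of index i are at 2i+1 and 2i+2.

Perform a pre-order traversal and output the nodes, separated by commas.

Pre-order visits the node, then its left subtree, then its right subtree.
Visit daisy.
At daisy: go left to sage.
  Visit sage.
  At sage: go left to iris.
    iris is a leaf — visit iris.
  At sage: go right to tulip.
    Visit tulip.
    At tulip: no left child.
    At tulip: go right to aster.
      aster is a leaf — visit aster.
At daisy: go right to ivy.
  Visit ivy.
  At ivy: go left to bay.
    Visit bay.
    At bay: no left child.
    At bay: go right to yew.
      yew is a leaf — visit yew.
  At ivy: go right to cedar.
    cedar is a leaf — visit cedar.

daisy, sage, iris, tulip, aster, ivy, bay, yew, cedar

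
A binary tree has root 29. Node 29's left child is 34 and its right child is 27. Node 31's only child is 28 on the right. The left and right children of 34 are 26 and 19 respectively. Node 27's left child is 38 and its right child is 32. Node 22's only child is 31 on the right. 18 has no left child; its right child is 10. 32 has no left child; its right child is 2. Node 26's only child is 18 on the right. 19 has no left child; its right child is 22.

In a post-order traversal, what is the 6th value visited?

Post-order visits the left subtree, then the right subtree, then the node.
At 29: go left to 34.
  At 34: go left to 26.
    At 26: no left child.
    At 26: go right to 18.
      At 18: no left child.
      At 18: go right to 10.
        10 is a leaf — visit 10.
      Visit 18.
    Visit 26.
  At 34: go right to 19.
    At 19: no left child.
    At 19: go right to 22.
      At 22: no left child.
      At 22: go right to 31.
        At 31: no left child.
        At 31: go right to 28.
          28 is a leaf — visit 28.
        Visit 31.
      Visit 22.
    Visit 19.
  Visit 34.
At 29: go right to 27.
  At 27: go left to 38.
    38 is a leaf — visit 38.
  At 27: go right to 32.
    At 32: no left child.
    At 32: go right to 2.
      2 is a leaf — visit 2.
    Visit 32.
  Visit 27.
Visit 29.
Full post-order sequence: 10, 18, 26, 28, 31, 22, 19, 34, 38, 2, 32, 27, 29.

22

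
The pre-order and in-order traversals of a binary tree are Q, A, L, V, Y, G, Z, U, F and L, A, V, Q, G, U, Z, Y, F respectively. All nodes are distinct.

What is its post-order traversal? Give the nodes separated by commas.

The first element of pre-order is the root; it splits in-order into left and right subtrees.
Root Q: left subtree has 3 nodes {L, A, V}, right has 5 {G, U, Z, Y, F}.
  Root A: left subtree has 1 node {L}, right has 1 {V}.
  Root Y: left subtree has 3 nodes {G, U, Z}, right has 1 {F}.
    Root G: left subtree has 0 nodes { }, right has 2 {U, Z}.
      Root Z: left subtree has 1 node {U}, right has 0 { }.

L, V, A, U, Z, G, F, Y, Q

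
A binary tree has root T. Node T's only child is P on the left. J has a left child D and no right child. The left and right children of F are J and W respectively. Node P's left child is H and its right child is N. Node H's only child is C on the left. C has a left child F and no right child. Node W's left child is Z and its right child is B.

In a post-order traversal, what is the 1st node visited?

D

Post-order visits the left subtree, then the right subtree, then the node.
At T: go left to P.
  At P: go left to H.
    At H: go left to C.
      At C: go left to F.
        At F: go left to J.
          At J: go left to D.
            D is a leaf — visit D.
          At J: no right child.
          Visit J.
        At F: go right to W.
          At W: go left to Z.
            Z is a leaf — visit Z.
          At W: go right to B.
            B is a leaf — visit B.
          Visit W.
        Visit F.
      At C: no right child.
      Visit C.
    At H: no right child.
    Visit H.
  At P: go right to N.
    N is a leaf — visit N.
  Visit P.
At T: no right child.
Visit T.
Full post-order sequence: D, J, Z, B, W, F, C, H, N, P, T.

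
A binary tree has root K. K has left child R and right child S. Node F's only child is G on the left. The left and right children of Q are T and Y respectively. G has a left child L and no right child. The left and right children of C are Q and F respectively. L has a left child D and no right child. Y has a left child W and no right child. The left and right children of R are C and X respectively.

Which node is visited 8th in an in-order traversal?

G

In-order visits the left subtree, then the node, then the right subtree.
At K: go left to R.
  At R: go left to C.
    At C: go left to Q.
      At Q: go left to T.
        T is a leaf — visit T.
      Visit Q.
      At Q: go right to Y.
        At Y: go left to W.
          W is a leaf — visit W.
        Visit Y.
        At Y: no right child.
    Visit C.
    At C: go right to F.
      At F: go left to G.
        At G: go left to L.
          At L: go left to D.
            D is a leaf — visit D.
          Visit L.
          At L: no right child.
        Visit G.
        At G: no right child.
      Visit F.
      At F: no right child.
  Visit R.
  At R: go right to X.
    X is a leaf — visit X.
Visit K.
At K: go right to S.
  S is a leaf — visit S.
Full in-order sequence: T, Q, W, Y, C, D, L, G, F, R, X, K, S.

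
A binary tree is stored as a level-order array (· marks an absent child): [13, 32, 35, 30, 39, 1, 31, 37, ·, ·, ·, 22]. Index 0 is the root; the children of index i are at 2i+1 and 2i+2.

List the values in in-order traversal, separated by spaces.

In-order visits the left subtree, then the node, then the right subtree.
At 13: go left to 32.
  At 32: go left to 30.
    At 30: go left to 37.
      37 is a leaf — visit 37.
    Visit 30.
    At 30: no right child.
  Visit 32.
  At 32: go right to 39.
    39 is a leaf — visit 39.
Visit 13.
At 13: go right to 35.
  At 35: go left to 1.
    At 1: go left to 22.
      22 is a leaf — visit 22.
    Visit 1.
    At 1: no right child.
  Visit 35.
  At 35: go right to 31.
    31 is a leaf — visit 31.

37 30 32 39 13 22 1 35 31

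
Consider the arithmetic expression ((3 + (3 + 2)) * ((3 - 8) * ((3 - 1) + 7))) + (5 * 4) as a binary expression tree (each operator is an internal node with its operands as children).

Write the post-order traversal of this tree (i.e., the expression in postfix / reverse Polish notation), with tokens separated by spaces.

3 3 2 + + 3 8 - 3 1 - 7 + * * 5 4 * +

Post-order on an expression tree gives postfix notation: for each operator, emit left operand, right operand, then the operator.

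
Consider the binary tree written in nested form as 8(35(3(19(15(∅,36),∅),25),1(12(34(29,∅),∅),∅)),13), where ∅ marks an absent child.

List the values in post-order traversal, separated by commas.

Post-order visits the left subtree, then the right subtree, then the node.
At 8: go left to 35.
  At 35: go left to 3.
    At 3: go left to 19.
      At 19: go left to 15.
        At 15: no left child.
        At 15: go right to 36.
          36 is a leaf — visit 36.
        Visit 15.
      At 19: no right child.
      Visit 19.
    At 3: go right to 25.
      25 is a leaf — visit 25.
    Visit 3.
  At 35: go right to 1.
    At 1: go left to 12.
      At 12: go left to 34.
        At 34: go left to 29.
          29 is a leaf — visit 29.
        At 34: no right child.
        Visit 34.
      At 12: no right child.
      Visit 12.
    At 1: no right child.
    Visit 1.
  Visit 35.
At 8: go right to 13.
  13 is a leaf — visit 13.
Visit 8.

36, 15, 19, 25, 3, 29, 34, 12, 1, 35, 13, 8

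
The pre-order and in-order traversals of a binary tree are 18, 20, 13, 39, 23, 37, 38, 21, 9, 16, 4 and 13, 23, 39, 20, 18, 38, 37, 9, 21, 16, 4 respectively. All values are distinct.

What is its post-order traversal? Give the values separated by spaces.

23 39 13 20 38 9 4 16 21 37 18

The first element of pre-order is the root; it splits in-order into left and right subtrees.
Root 18: left subtree has 4 nodes {13, 23, 39, 20}, right has 6 {38, 37, 9, 21, 16, 4}.
  Root 20: left subtree has 3 nodes {13, 23, 39}, right has 0 { }.
    Root 13: left subtree has 0 nodes { }, right has 2 {23, 39}.
      Root 39: left subtree has 1 node {23}, right has 0 { }.
  Root 37: left subtree has 1 node {38}, right has 4 {9, 21, 16, 4}.
    Root 21: left subtree has 1 node {9}, right has 2 {16, 4}.
      Root 16: left subtree has 0 nodes { }, right has 1 {4}.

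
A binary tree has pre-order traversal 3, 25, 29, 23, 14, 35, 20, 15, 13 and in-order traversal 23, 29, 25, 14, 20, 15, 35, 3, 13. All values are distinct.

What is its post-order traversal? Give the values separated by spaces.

The first element of pre-order is the root; it splits in-order into left and right subtrees.
Root 3: left subtree has 7 nodes {23, 29, 25, 14, 20, 15, 35}, right has 1 {13}.
  Root 25: left subtree has 2 nodes {23, 29}, right has 4 {14, 20, 15, 35}.
    Root 29: left subtree has 1 node {23}, right has 0 { }.
    Root 14: left subtree has 0 nodes { }, right has 3 {20, 15, 35}.
      Root 35: left subtree has 2 nodes {20, 15}, right has 0 { }.
        Root 20: left subtree has 0 nodes { }, right has 1 {15}.

23 29 15 20 35 14 25 13 3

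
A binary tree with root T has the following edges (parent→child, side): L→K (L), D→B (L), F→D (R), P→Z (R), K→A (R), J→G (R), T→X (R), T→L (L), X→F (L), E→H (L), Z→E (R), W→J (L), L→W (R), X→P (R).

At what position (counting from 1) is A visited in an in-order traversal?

2

In-order visits the left subtree, then the node, then the right subtree.
At T: go left to L.
  At L: go left to K.
    At K: no left child.
    Visit K.
    At K: go right to A.
      A is a leaf — visit A.
  Visit L.
  At L: go right to W.
    At W: go left to J.
      At J: no left child.
      Visit J.
      At J: go right to G.
        G is a leaf — visit G.
    Visit W.
    At W: no right child.
Visit T.
At T: go right to X.
  At X: go left to F.
    At F: no left child.
    Visit F.
    At F: go right to D.
      At D: go left to B.
        B is a leaf — visit B.
      Visit D.
      At D: no right child.
  Visit X.
  At X: go right to P.
    At P: no left child.
    Visit P.
    At P: go right to Z.
      At Z: no left child.
      Visit Z.
      At Z: go right to E.
        At E: go left to H.
          H is a leaf — visit H.
        Visit E.
        At E: no right child.
Full in-order sequence: K, A, L, J, G, W, T, F, B, D, X, P, Z, H, E.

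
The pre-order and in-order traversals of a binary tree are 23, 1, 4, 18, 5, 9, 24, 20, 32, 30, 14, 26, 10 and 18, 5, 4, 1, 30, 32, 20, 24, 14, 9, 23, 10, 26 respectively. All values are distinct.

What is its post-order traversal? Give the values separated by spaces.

The first element of pre-order is the root; it splits in-order into left and right subtrees.
Root 23: left subtree has 10 nodes {18, 5, 4, 1, 30, 32, 20, 24, 14, 9}, right has 2 {10, 26}.
  Root 1: left subtree has 3 nodes {18, 5, 4}, right has 6 {30, 32, 20, 24, 14, 9}.
    Root 4: left subtree has 2 nodes {18, 5}, right has 0 { }.
      Root 18: left subtree has 0 nodes { }, right has 1 {5}.
    Root 9: left subtree has 5 nodes {30, 32, 20, 24, 14}, right has 0 { }.
      Root 24: left subtree has 3 nodes {30, 32, 20}, right has 1 {14}.
        Root 20: left subtree has 2 nodes {30, 32}, right has 0 { }.
          Root 32: left subtree has 1 node {30}, right has 0 { }.
  Root 26: left subtree has 1 node {10}, right has 0 { }.

5 18 4 30 32 20 14 24 9 1 10 26 23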